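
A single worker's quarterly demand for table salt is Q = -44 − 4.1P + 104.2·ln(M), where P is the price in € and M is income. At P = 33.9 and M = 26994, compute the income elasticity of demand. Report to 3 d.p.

At P = 33.9, M = 26994: Q = 880.201.
Holding P constant, ∂Q/∂M = 104.2/M = 0.00386012.
η_M = (∂Q/∂M)·(M/Q) = 0.00386012 × (26994/880.201) = 0.118.

0.118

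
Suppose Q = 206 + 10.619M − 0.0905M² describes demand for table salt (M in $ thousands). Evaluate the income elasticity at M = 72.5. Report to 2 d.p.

At M = 72.5: Q = 500.1869.
dQ/dM = 10.619 − 0.181M = -2.50350.
η = (dQ/dM)·(M/Q) = -2.50350 × (72.5/500.1869) = -0.36.

-0.36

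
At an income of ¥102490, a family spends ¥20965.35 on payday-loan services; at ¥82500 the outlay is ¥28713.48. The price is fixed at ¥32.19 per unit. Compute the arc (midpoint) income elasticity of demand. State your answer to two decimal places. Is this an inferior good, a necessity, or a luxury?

-1.44 (inferior good)

With a constant price, Q₁ = 20965.35/32.19 = 651.300 and Q₂ = 28713.48/32.19 = 892.000 (equivalently, work directly with expenditure since P cancels).
Midpoint %ΔQ = (28713.48 − 20965.35)/24839.42 = 0.31193; midpoint %ΔI = (82500 − 102490)/92495 = -0.21612.
η = 0.31193 / -0.21612 = -1.44.
η < 0 ⇒ inferior good.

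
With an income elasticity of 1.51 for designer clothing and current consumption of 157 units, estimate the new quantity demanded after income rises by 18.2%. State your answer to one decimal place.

200.1

%ΔQ ≈ η × %ΔI = 1.51 × 18.2% = 27.482%.
New Q ≈ 157 × (1 + 0.27482) = 200.1.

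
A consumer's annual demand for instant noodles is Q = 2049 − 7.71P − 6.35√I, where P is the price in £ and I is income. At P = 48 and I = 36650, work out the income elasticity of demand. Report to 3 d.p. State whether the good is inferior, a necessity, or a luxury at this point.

-1.312 (inferior good)

At P = 48, I = 36650: Q = 463.264.
Holding P constant, ∂Q/∂I = -6.35/(2√I) = -0.0165847.
η_I = (∂Q/∂I)·(I/Q) = -0.0165847 × (36650/463.264) = -1.312.
Since η < 0, this is an inferior good.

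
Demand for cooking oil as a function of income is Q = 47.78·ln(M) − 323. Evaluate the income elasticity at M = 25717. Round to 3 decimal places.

0.295

At M = 25717: Q = 162.201.
dQ/dM = 47.78/M = 0.00185791 at this income.
η = (dQ/dM)·(M/Q) = 0.00185791 × (25717/162.201) = 0.295.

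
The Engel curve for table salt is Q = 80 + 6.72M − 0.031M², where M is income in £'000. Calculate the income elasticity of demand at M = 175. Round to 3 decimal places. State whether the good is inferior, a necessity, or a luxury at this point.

-2.357 (inferior good)

At M = 175: Q = 306.6250.
dQ/dM = 6.72 − 0.062M = -4.13000.
η = (dQ/dM)·(M/Q) = -4.13000 × (175/306.6250) = -2.357.
η < 0 ⇒ inferior good.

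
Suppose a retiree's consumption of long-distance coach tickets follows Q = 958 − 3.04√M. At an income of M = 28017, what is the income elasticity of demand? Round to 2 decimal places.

-0.57

At M = 28017: Q = 449.156.
dQ/dM = -3.04/(2√M) = -0.00908098 at this income.
η = (dQ/dM)·(M/Q) = -0.00908098 × (28017/449.156) = -0.57.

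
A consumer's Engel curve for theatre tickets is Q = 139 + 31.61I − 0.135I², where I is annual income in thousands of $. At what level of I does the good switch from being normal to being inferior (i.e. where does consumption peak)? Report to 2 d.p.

dQ/dI = 31.61 − 0.27I.
The good is inferior where dQ/dI < 0. Setting dQ/dI = 0 gives I = 31.61 / 0.27 = 117.07.

117.07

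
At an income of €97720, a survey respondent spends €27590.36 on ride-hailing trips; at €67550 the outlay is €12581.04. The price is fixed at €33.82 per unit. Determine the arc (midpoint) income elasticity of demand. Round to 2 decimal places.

2.05

With a constant price, Q₁ = 27590.36/33.82 = 815.800 and Q₂ = 12581.04/33.82 = 372.000 (equivalently, work directly with expenditure since P cancels).
Midpoint %ΔQ = (12581.04 − 27590.36)/20085.70 = -0.74726; midpoint %ΔI = (67550 − 97720)/82635 = -0.36510.
η = -0.74726 / -0.36510 = 2.05.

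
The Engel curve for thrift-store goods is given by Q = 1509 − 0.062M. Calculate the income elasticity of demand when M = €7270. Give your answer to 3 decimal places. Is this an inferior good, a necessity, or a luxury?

At M = 7270: Q = 1058.260.
dQ/dM = −0.062.
η = (dQ/dM)·(M/Q) = -0.062 × (7270/1058.260) = -0.426.
Since η < 0, the good is an inferior good.

-0.426 (inferior good)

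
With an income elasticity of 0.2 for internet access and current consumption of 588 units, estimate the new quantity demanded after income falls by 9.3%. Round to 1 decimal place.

577.1

%ΔQ ≈ η × %ΔI = 0.2 × (-9.3%) = -1.86%.
New Q ≈ 588 × (1 − 0.0186) = 577.1.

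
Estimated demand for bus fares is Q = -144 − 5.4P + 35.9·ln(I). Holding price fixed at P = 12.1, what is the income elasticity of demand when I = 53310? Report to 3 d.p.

At P = 12.1, I = 53310: Q = 181.391.
Holding P constant, ∂Q/∂I = 35.9/I = 0.00067342.
η_I = (∂Q/∂I)·(I/Q) = 0.00067342 × (53310/181.391) = 0.198.

0.198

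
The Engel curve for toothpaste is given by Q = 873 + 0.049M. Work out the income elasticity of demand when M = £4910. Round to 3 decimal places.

At M = 4910: Q = 1113.590.
dQ/dM = 0.049.
η = (dQ/dM)·(M/Q) = 0.049 × (4910/1113.590) = 0.216.

0.216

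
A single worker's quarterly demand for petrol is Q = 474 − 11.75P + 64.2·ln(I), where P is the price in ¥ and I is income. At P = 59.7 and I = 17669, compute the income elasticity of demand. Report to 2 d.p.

At P = 59.7, I = 17669: Q = 400.373.
Holding P constant, ∂Q/∂I = 64.2/I = 0.00363348.
η_I = (∂Q/∂I)·(I/Q) = 0.00363348 × (17669/400.373) = 0.16.

0.16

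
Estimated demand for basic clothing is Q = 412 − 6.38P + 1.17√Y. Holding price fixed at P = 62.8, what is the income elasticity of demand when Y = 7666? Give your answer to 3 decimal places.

0.450

At P = 62.8, Y = 7666: Q = 113.776.
Holding P constant, ∂Q/∂Y = 1.17/(2√Y) = 0.00668146.
η_Y = (∂Q/∂Y)·(Y/Q) = 0.00668146 × (7666/113.776) = 0.450.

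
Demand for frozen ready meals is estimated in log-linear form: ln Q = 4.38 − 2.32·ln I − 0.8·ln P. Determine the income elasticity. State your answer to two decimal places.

-2.32

In a log-linear demand, the coefficient on ln I is the income elasticity.
So η = -2.32.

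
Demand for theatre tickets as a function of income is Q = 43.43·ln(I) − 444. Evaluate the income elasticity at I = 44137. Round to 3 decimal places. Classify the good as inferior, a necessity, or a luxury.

At I = 44137: Q = 20.486.
dQ/dI = 43.43/I = 0.000983982 at this income.
η = (dQ/dI)·(I/Q) = 0.000983982 × (44137/20.486) = 2.120.
Since η > 1, the good is a luxury.

2.120 (luxury)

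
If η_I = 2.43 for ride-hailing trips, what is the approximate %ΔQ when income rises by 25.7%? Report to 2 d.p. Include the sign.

%ΔQ ≈ η × %ΔI = 2.43 × 25.7% = 62.45%.

62.45%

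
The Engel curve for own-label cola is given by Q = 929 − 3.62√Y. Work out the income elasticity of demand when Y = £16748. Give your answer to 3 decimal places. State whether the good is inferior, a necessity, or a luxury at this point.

At Y = 16748: Q = 460.521.
dQ/dY = -3.62/(2√Y) = -0.0139861 at this income.
η = (dQ/dY)·(Y/Q) = -0.0139861 × (16748/460.521) = -0.509.
Since η < 0, the good is an inferior good.

-0.509 (inferior good)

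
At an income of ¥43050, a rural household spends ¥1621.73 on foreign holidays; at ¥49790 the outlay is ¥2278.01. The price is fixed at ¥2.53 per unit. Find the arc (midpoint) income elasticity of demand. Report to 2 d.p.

With a constant price, Q₁ = 1621.73/2.53 = 641.000 and Q₂ = 2278.01/2.53 = 900.399 (equivalently, work directly with expenditure since P cancels).
Midpoint %ΔQ = (2278.01 − 1621.73)/1949.87 = 0.33658; midpoint %ΔI = (49790 − 43050)/46420 = 0.14520.
η = 0.33658 / 0.14520 = 2.32.

2.32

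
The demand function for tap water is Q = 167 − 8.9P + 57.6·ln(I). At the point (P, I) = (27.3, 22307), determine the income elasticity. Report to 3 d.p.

At P = 27.3, I = 22307: Q = 500.759.
Holding P constant, ∂Q/∂I = 57.6/I = 0.00258215.
η_I = (∂Q/∂I)·(I/Q) = 0.00258215 × (22307/500.759) = 0.115.

0.115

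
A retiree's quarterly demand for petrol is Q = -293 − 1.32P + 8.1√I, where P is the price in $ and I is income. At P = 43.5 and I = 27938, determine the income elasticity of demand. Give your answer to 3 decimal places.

0.675

At P = 43.5, I = 27938: Q = 1003.468.
Holding P constant, ∂Q/∂I = 8.1/(2√I) = 0.0242302.
η_I = (∂Q/∂I)·(I/Q) = 0.0242302 × (27938/1003.468) = 0.675.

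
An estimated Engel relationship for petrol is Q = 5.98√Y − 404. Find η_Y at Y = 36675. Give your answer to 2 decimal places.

At Y = 36675: Q = 741.213.
dQ/dY = 5.98/(2√Y) = 0.015613 at this income.
η = (dQ/dY)·(Y/Q) = 0.015613 × (36675/741.213) = 0.77.

0.77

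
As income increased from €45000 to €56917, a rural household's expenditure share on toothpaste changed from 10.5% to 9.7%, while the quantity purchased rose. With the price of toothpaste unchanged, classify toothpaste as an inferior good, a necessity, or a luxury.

necessity

Quantity rises but the budget share falls as income rises, so 0 < η < 1.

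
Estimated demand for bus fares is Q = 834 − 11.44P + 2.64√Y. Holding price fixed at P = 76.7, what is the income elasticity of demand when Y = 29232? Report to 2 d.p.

At P = 76.7, Y = 29232: Q = 407.923.
Holding P constant, ∂Q/∂Y = 2.64/(2√Y) = 0.00772049.
η_Y = (∂Q/∂Y)·(Y/Q) = 0.00772049 × (29232/407.923) = 0.55.

0.55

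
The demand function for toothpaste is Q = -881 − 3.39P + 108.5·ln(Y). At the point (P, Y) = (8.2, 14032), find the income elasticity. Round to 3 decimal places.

At P = 8.2, Y = 14032: Q = 127.279.
Holding P constant, ∂Q/∂Y = 108.5/Y = 0.00773233.
η_Y = (∂Q/∂Y)·(Y/Q) = 0.00773233 × (14032/127.279) = 0.852.

0.852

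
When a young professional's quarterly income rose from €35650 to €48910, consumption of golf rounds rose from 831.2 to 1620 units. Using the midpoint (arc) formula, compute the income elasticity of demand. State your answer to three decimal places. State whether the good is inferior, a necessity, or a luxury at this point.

ΔQ = 1620 − 831.2 = 788.8; midpoint Q̄ = (831.2 + 1620)/2 = 1225.6.
ΔI = 48910 − 35650 = 13260; midpoint Ī = (35650 + 48910)/2 = 42280.
η = (ΔQ/Q̄) ÷ (ΔI/Ī) = (788.8/1225.6) ÷ (13260/42280) = 2.052.
η > 1 ⇒ luxury.

2.052 (luxury)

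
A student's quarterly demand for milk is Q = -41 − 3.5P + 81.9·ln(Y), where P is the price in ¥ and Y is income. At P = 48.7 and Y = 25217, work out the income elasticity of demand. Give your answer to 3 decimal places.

0.132

At P = 48.7, Y = 25217: Q = 618.629.
Holding P constant, ∂Q/∂Y = 81.9/Y = 0.00324781.
η_Y = (∂Q/∂Y)·(Y/Q) = 0.00324781 × (25217/618.629) = 0.132.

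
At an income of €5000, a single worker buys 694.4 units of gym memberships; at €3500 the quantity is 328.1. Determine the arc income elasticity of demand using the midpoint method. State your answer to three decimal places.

2.030

ΔQ = 328.1 − 694.4 = -366.3; midpoint Q̄ = (694.4 + 328.1)/2 = 511.25.
ΔI = 3500 − 5000 = -1500; midpoint Ī = (5000 + 3500)/2 = 4250.
η = (ΔQ/Q̄) ÷ (ΔI/Ī) = (-366.3/511.25) ÷ (-1500/4250) = 2.030.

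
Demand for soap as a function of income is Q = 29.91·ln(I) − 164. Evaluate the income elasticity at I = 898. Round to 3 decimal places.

At I = 898: Q = 39.393.
dQ/dI = 29.91/I = 0.0333073 at this income.
η = (dQ/dI)·(I/Q) = 0.0333073 × (898/39.393) = 0.759.

0.759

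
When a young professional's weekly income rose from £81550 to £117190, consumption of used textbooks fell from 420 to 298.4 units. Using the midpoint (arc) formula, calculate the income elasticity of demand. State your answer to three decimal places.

ΔQ = 298.4 − 420 = -121.6; midpoint Q̄ = (420 + 298.4)/2 = 359.2.
ΔI = 117190 − 81550 = 35640; midpoint Ī = (81550 + 117190)/2 = 99370.
η = (ΔQ/Q̄) ÷ (ΔI/Ī) = (-121.6/359.2) ÷ (35640/99370) = -0.944.

-0.944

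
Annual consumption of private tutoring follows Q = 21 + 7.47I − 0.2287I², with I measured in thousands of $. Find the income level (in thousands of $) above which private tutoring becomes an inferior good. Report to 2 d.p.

16.33

dQ/dI = 7.47 − 0.4574I.
The good is inferior where dQ/dI < 0. Setting dQ/dI = 0 gives I = 7.47 / 0.4574 = 16.33.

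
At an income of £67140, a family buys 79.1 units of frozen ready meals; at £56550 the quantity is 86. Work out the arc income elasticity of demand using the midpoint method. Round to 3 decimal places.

ΔQ = 86 − 79.1 = 6.9; midpoint Q̄ = (79.1 + 86)/2 = 82.55.
ΔI = 56550 − 67140 = -10590; midpoint Ī = (67140 + 56550)/2 = 61845.
η = (ΔQ/Q̄) ÷ (ΔI/Ī) = (6.9/82.55) ÷ (-10590/61845) = -0.488.

-0.488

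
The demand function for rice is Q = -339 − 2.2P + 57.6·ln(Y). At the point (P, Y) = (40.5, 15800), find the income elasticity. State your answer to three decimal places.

0.447

At P = 40.5, Y = 15800: Q = 128.763.
Holding P constant, ∂Q/∂Y = 57.6/Y = 0.00364557.
η_Y = (∂Q/∂Y)·(Y/Q) = 0.00364557 × (15800/128.763) = 0.447.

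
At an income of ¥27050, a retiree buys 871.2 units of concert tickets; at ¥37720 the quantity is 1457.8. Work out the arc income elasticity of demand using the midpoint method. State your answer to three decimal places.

1.529

ΔQ = 1457.8 − 871.2 = 586.6; midpoint Q̄ = (871.2 + 1457.8)/2 = 1164.5.
ΔI = 37720 − 27050 = 10670; midpoint Ī = (27050 + 37720)/2 = 32385.
η = (ΔQ/Q̄) ÷ (ΔI/Ī) = (586.6/1164.5) ÷ (10670/32385) = 1.529.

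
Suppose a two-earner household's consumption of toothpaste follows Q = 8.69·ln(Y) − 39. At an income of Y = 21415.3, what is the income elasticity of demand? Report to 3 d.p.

At Y = 21415.3: Q = 47.655.
dQ/dY = 8.69/Y = 0.000405785 at this income.
η = (dQ/dY)·(Y/Q) = 0.000405785 × (21415.3/47.655) = 0.182.

0.182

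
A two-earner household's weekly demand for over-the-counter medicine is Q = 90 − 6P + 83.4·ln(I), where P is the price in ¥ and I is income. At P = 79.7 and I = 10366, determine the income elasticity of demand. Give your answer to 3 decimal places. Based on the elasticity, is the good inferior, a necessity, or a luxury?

At P = 79.7, I = 10366: Q = 382.940.
Holding P constant, ∂Q/∂I = 83.4/I = 0.00804553.
η_I = (∂Q/∂I)·(I/Q) = 0.00804553 × (10366/382.940) = 0.218.
Since 0 < η < 1, this is a necessity.

0.218 (necessity)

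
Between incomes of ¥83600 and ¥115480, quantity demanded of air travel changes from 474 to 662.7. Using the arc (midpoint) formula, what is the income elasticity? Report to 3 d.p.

ΔQ = 662.7 − 474 = 188.7; midpoint Q̄ = (474 + 662.7)/2 = 568.35.
ΔI = 115480 − 83600 = 31880; midpoint Ī = (83600 + 115480)/2 = 99540.
η = (ΔQ/Q̄) ÷ (ΔI/Ī) = (188.7/568.35) ÷ (31880/99540) = 1.037.

1.037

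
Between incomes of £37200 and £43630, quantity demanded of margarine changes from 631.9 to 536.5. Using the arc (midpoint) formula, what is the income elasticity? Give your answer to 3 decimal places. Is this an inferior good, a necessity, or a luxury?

ΔQ = 536.5 − 631.9 = -95.4; midpoint Q̄ = (631.9 + 536.5)/2 = 584.2.
ΔI = 43630 − 37200 = 6430; midpoint Ī = (37200 + 43630)/2 = 40415.
η = (ΔQ/Q̄) ÷ (ΔI/Ī) = (-95.4/584.2) ÷ (6430/40415) = -1.026.
η < 0 ⇒ inferior good.

-1.026 (inferior good)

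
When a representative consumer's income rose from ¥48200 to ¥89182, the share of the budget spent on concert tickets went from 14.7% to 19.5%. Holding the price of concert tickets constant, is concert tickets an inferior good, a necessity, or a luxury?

The budget share rises as income rises, so η > 1.

luxury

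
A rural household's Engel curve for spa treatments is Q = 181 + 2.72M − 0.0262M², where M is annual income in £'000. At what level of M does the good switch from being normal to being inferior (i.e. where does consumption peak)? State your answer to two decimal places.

dQ/dM = 2.72 − 0.0524M.
The good is inferior where dQ/dM < 0. Setting dQ/dM = 0 gives M = 2.72 / 0.0524 = 51.91.

51.91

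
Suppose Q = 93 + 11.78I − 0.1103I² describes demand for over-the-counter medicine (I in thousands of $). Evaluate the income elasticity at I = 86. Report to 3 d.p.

-2.130

At I = 86: Q = 290.3012.
dQ/dI = 11.78 − 0.2206I = -7.19160.
η = (dQ/dI)·(I/Q) = -7.19160 × (86/290.3012) = -2.130.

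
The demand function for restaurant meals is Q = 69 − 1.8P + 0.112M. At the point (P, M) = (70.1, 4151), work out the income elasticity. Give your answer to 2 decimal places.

1.14

At P = 70.1, M = 4151: Q = 407.732.
Holding P constant, ∂Q/∂M = 0.112.
η_M = (∂Q/∂M)·(M/Q) = 0.112 × (4151/407.732) = 1.14.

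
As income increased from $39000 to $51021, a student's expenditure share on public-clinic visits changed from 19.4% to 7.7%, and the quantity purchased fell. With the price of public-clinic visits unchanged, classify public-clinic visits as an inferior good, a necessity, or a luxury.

Quantity demanded falls as income rises, so η < 0.

inferior good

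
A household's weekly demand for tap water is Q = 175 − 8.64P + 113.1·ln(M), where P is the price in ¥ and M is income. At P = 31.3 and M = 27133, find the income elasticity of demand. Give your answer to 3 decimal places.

0.107

At P = 31.3, M = 27133: Q = 1059.150.
Holding P constant, ∂Q/∂M = 113.1/M = 0.00416836.
η_M = (∂Q/∂M)·(M/Q) = 0.00416836 × (27133/1059.150) = 0.107.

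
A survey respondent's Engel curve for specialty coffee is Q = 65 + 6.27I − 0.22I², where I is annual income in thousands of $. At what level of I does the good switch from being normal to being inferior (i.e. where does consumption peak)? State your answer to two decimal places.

dQ/dI = 6.27 − 0.44I.
The good is inferior where dQ/dI < 0. Setting dQ/dI = 0 gives I = 6.27 / 0.44 = 14.25.

14.25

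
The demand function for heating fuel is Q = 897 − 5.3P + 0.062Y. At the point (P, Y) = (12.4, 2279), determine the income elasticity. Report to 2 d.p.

0.15

At P = 12.4, Y = 2279: Q = 972.578.
Holding P constant, ∂Q/∂Y = 0.062.
η_Y = (∂Q/∂Y)·(Y/Q) = 0.062 × (2279/972.578) = 0.15.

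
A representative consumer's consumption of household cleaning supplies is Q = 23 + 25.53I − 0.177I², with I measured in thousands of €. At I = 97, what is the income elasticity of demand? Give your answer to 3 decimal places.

At I = 97: Q = 834.0170.
dQ/dI = 25.53 − 0.354I = -8.80800.
η = (dQ/dI)·(I/Q) = -8.80800 × (97/834.0170) = -1.024.

-1.024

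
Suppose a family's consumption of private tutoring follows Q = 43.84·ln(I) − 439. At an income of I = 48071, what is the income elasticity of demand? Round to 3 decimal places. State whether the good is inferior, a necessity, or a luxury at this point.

1.304 (luxury)

At I = 48071: Q = 33.614.
dQ/dI = 43.84/I = 0.000911984 at this income.
η = (dQ/dI)·(I/Q) = 0.000911984 × (48071/33.614) = 1.304.
Since η > 1, the good is a luxury.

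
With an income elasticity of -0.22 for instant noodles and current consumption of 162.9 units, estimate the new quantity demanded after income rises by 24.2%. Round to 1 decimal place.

154.2

%ΔQ ≈ η × %ΔI = -0.22 × 24.2% = -5.324%.
New Q ≈ 162.9 × (1 − 0.05324) = 154.2.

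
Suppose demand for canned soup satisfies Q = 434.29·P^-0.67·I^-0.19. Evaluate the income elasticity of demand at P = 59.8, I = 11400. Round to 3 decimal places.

For a multiplicative demand Q = A·P^α·I^β, the income elasticity is β everywhere.
Here β = -0.19, so η = -0.190.

-0.190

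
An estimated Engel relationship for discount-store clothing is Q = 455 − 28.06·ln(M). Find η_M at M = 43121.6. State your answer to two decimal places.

-0.18

At M = 43121.6: Q = 155.550.
dQ/dM = -28.06/M = -0.000650718 at this income.
η = (dQ/dM)·(M/Q) = -0.000650718 × (43121.6/155.550) = -0.18.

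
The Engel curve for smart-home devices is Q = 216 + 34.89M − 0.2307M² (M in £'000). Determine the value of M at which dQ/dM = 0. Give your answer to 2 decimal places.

75.62

dQ/dM = 34.89 − 0.4614M.
The good is inferior where dQ/dM < 0. Setting dQ/dM = 0 gives M = 34.89 / 0.4614 = 75.62.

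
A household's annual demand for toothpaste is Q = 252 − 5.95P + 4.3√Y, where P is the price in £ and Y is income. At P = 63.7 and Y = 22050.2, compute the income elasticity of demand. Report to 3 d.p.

0.624

At P = 63.7, Y = 22050.2: Q = 511.505.
Holding P constant, ∂Q/∂Y = 4.3/(2√Y) = 0.0144788.
η_Y = (∂Q/∂Y)·(Y/Q) = 0.0144788 × (22050.2/511.505) = 0.624.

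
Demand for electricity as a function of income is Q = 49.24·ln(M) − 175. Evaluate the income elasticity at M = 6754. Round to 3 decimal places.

0.190

At M = 6754: Q = 259.193.
dQ/dM = 49.24/M = 0.00729049 at this income.
η = (dQ/dM)·(M/Q) = 0.00729049 × (6754/259.193) = 0.190.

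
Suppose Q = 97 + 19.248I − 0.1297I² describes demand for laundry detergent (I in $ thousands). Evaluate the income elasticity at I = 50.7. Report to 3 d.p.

At I = 50.7: Q = 739.4810.
dQ/dI = 19.248 − 0.2594I = 6.09642.
η = (dQ/dI)·(I/Q) = 6.09642 × (50.7/739.4810) = 0.418.

0.418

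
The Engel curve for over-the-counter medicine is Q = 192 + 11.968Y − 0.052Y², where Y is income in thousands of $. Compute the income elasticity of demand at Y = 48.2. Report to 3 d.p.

0.517

At Y = 48.2: Q = 648.0491.
dQ/dY = 11.968 − 0.104Y = 6.95520.
η = (dQ/dY)·(Y/Q) = 6.95520 × (48.2/648.0491) = 0.517.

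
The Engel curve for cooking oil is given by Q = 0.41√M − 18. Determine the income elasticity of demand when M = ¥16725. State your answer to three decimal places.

0.757

At M = 16725: Q = 35.023.
dQ/dM = 0.41/(2√M) = 0.00158515 at this income.
η = (dQ/dM)·(M/Q) = 0.00158515 × (16725/35.023) = 0.757.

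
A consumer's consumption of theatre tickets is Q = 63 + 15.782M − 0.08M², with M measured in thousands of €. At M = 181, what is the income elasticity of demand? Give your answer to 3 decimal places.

-7.986

At M = 181: Q = 298.6620.
dQ/dM = 15.782 − 0.16M = -13.17800.
η = (dQ/dM)·(M/Q) = -13.17800 × (181/298.6620) = -7.986.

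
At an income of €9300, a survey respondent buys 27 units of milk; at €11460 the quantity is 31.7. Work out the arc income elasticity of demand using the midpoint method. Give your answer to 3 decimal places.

ΔQ = 31.7 − 27 = 4.7; midpoint Q̄ = (27 + 31.7)/2 = 29.35.
ΔI = 11460 − 9300 = 2160; midpoint Ī = (9300 + 11460)/2 = 10380.
η = (ΔQ/Q̄) ÷ (ΔI/Ī) = (4.7/29.35) ÷ (2160/10380) = 0.770.

0.770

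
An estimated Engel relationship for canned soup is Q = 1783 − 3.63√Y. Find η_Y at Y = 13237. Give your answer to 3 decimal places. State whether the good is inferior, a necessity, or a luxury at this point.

At Y = 13237: Q = 1365.361.
dQ/dY = -3.63/(2√Y) = -0.0157755 at this income.
η = (dQ/dY)·(Y/Q) = -0.0157755 × (13237/1365.361) = -0.153.
Since η < 0, the good is an inferior good.

-0.153 (inferior good)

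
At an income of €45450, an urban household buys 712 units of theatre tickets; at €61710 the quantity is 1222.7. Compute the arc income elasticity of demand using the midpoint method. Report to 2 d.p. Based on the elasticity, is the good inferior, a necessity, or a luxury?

ΔQ = 1222.7 − 712 = 510.7; midpoint Q̄ = (712 + 1222.7)/2 = 967.35.
ΔI = 61710 − 45450 = 16260; midpoint Ī = (45450 + 61710)/2 = 53580.
η = (ΔQ/Q̄) ÷ (ΔI/Ī) = (510.7/967.35) ÷ (16260/53580) = 1.74.
η > 1 ⇒ luxury.

1.74 (luxury)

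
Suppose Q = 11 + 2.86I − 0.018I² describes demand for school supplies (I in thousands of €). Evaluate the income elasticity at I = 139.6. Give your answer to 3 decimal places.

At I = 139.6: Q = 59.4691.
dQ/dI = 2.86 − 0.036I = -2.16560.
η = (dQ/dI)·(I/Q) = -2.16560 × (139.6/59.4691) = -5.084.

-5.084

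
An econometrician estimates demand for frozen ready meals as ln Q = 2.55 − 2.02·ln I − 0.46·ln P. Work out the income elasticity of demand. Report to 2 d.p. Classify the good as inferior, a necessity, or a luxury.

In a log-linear demand, the coefficient on ln I is the income elasticity.
So η = -2.02.
η < 0 ⇒ inferior good.

-2.02 (inferior good)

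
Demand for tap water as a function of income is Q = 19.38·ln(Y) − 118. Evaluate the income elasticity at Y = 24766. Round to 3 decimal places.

0.248

At Y = 24766: Q = 78.072.
dQ/dY = 19.38/Y = 0.000782524 at this income.
η = (dQ/dY)·(Y/Q) = 0.000782524 × (24766/78.072) = 0.248.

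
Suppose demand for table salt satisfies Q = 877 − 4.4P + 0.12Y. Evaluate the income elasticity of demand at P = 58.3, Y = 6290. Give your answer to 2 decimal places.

At P = 58.3, Y = 6290: Q = 1375.280.
Holding P constant, ∂Q/∂Y = 0.12.
η_Y = (∂Q/∂Y)·(Y/Q) = 0.12 × (6290/1375.280) = 0.55.

0.55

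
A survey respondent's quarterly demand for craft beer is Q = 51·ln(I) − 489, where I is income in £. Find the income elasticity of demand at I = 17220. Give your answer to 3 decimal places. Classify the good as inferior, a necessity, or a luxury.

6.039 (luxury)

At I = 17220: Q = 8.445.
dQ/dI = 51/I = 0.00296167 at this income.
η = (dQ/dI)·(I/Q) = 0.00296167 × (17220/8.445) = 6.039.
Since η > 1, the good is a luxury.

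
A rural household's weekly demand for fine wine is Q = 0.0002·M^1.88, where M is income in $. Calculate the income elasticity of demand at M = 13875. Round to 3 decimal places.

For Q = A·M^β the income elasticity is constant and equal to β.
Here β = 1.88, so η = 1.880.

1.880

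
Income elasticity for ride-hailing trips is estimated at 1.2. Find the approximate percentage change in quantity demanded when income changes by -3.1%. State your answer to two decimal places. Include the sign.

-3.72%

%ΔQ ≈ η × %ΔI = 1.2 × (-3.1%) = -3.72%.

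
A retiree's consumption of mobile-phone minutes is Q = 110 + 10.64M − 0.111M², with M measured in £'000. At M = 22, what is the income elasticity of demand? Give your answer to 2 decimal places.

At M = 22: Q = 290.3560.
dQ/dM = 10.64 − 0.222M = 5.75600.
η = (dQ/dM)·(M/Q) = 5.75600 × (22/290.3560) = 0.44.

0.44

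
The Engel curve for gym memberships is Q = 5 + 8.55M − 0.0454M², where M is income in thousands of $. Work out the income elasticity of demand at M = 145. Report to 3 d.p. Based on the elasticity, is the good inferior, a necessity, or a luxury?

At M = 145: Q = 290.2150.
dQ/dM = 8.55 − 0.0908M = -4.61600.
η = (dQ/dM)·(M/Q) = -4.61600 × (145/290.2150) = -2.306.
η < 0 ⇒ inferior good.

-2.306 (inferior good)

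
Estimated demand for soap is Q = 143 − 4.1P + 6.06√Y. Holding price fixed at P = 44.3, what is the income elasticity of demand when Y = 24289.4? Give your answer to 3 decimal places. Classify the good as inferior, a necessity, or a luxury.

0.521 (necessity)

At P = 44.3, Y = 24289.4: Q = 905.824.
Holding P constant, ∂Q/∂Y = 6.06/(2√Y) = 0.0194417.
η_Y = (∂Q/∂Y)·(Y/Q) = 0.0194417 × (24289.4/905.824) = 0.521.
Since 0 < η < 1, this is a necessity.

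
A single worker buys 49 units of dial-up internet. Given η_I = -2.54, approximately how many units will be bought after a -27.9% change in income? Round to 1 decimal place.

%ΔQ ≈ η × %ΔI = -2.54 × (-27.9%) = 70.866%.
New Q ≈ 49 × (1 + 0.70866) = 83.7.

83.7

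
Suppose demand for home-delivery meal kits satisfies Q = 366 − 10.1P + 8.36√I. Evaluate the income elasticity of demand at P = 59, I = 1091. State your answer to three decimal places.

2.986

At P = 59, I = 1091: Q = 46.233.
Holding P constant, ∂Q/∂I = 8.36/(2√I) = 0.126551.
η_I = (∂Q/∂I)·(I/Q) = 0.126551 × (1091/46.233) = 2.986.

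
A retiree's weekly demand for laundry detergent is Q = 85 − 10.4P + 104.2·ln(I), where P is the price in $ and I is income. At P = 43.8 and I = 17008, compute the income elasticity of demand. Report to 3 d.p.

At P = 43.8, I = 17008: Q = 644.538.
Holding P constant, ∂Q/∂I = 104.2/I = 0.00612653.
η_I = (∂Q/∂I)·(I/Q) = 0.00612653 × (17008/644.538) = 0.162.

0.162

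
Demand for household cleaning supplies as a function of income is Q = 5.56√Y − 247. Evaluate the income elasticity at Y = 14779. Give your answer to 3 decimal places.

0.788

At Y = 14779: Q = 428.923.
dQ/dY = 5.56/(2√Y) = 0.0228677 at this income.
η = (dQ/dY)·(Y/Q) = 0.0228677 × (14779/428.923) = 0.788.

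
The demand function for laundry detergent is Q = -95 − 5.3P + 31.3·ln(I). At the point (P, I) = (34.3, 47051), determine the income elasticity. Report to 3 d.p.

0.522

At P = 34.3, I = 47051: Q = 59.966.
Holding P constant, ∂Q/∂I = 31.3/I = 0.000665236.
η_I = (∂Q/∂I)·(I/Q) = 0.000665236 × (47051/59.966) = 0.522.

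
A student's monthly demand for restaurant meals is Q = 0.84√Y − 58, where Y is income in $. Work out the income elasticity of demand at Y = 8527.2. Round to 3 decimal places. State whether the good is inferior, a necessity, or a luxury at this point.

1.982 (luxury)

At Y = 8527.2: Q = 19.568.
dQ/dY = 0.84/(2√Y) = 0.00454827 at this income.
η = (dQ/dY)·(Y/Q) = 0.00454827 × (8527.2/19.568) = 1.982.
Since η > 1, the good is a luxury.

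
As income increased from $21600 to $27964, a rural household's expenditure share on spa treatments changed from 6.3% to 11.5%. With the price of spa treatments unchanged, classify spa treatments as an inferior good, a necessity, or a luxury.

luxury

The budget share rises as income rises, so η > 1.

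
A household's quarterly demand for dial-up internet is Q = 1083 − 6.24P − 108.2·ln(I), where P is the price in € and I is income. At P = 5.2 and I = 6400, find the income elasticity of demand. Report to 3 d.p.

At P = 5.2, I = 6400: Q = 102.281.
Holding P constant, ∂Q/∂I = -108.2/I = -0.0169063.
η_I = (∂Q/∂I)·(I/Q) = -0.0169063 × (6400/102.281) = -1.058.

-1.058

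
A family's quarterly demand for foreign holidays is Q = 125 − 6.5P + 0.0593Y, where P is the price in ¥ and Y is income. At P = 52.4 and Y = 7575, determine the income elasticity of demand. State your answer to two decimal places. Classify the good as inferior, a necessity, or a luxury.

1.92 (luxury)

At P = 52.4, Y = 7575: Q = 233.598.
Holding P constant, ∂Q/∂Y = 0.0593.
η_Y = (∂Q/∂Y)·(Y/Q) = 0.0593 × (7575/233.598) = 1.92.
Since η > 1, this is a luxury.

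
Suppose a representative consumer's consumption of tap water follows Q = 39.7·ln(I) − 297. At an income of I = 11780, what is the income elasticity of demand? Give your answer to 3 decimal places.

At I = 11780: Q = 75.154.
dQ/dI = 39.7/I = 0.00337012 at this income.
η = (dQ/dI)·(I/Q) = 0.00337012 × (11780/75.154) = 0.528.

0.528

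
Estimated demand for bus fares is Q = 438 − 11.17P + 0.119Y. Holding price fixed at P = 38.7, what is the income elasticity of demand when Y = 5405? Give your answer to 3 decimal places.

At P = 38.7, Y = 5405: Q = 648.916.
Holding P constant, ∂Q/∂Y = 0.119.
η_Y = (∂Q/∂Y)·(Y/Q) = 0.119 × (5405/648.916) = 0.991.

0.991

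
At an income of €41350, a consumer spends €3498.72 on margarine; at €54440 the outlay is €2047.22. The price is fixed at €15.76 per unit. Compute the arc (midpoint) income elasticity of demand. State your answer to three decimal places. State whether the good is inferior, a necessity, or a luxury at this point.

With a constant price, Q₁ = 3498.72/15.76 = 222.000 and Q₂ = 2047.22/15.76 = 129.900 (equivalently, work directly with expenditure since P cancels).
Midpoint %ΔQ = (2047.22 − 3498.72)/2772.97 = -0.52345; midpoint %ΔI = (54440 − 41350)/47895 = 0.27331.
η = -0.52345 / 0.27331 = -1.915.
η < 0 ⇒ inferior good.

-1.915 (inferior good)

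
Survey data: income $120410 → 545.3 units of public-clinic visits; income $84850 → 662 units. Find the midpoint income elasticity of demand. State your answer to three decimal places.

-0.558

ΔQ = 662 − 545.3 = 116.7; midpoint Q̄ = (545.3 + 662)/2 = 603.65.
ΔI = 84850 − 120410 = -35560; midpoint Ī = (120410 + 84850)/2 = 102630.
η = (ΔQ/Q̄) ÷ (ΔI/Ī) = (116.7/603.65) ÷ (-35560/102630) = -0.558.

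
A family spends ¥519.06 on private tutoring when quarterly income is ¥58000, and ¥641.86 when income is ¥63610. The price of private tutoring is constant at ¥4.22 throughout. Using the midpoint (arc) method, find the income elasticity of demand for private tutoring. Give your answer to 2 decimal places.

With a constant price, Q₁ = 519.06/4.22 = 123.000 and Q₂ = 641.86/4.22 = 152.100 (equivalently, work directly with expenditure since P cancels).
Midpoint %ΔQ = (641.86 − 519.06)/580.46 = 0.21156; midpoint %ΔI = (63610 − 58000)/60805 = 0.09226.
η = 0.21156 / 0.09226 = 2.29.

2.29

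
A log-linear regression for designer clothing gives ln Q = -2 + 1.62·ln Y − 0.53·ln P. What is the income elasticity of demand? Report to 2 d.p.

1.62

In a log-linear demand, the coefficient on ln Y is the income elasticity.
So η = 1.62.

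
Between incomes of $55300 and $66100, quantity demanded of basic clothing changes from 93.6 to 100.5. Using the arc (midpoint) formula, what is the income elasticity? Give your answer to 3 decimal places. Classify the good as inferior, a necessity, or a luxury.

ΔQ = 100.5 − 93.6 = 6.9; midpoint Q̄ = (93.6 + 100.5)/2 = 97.05.
ΔI = 66100 − 55300 = 10800; midpoint Ī = (55300 + 66100)/2 = 60700.
η = (ΔQ/Q̄) ÷ (ΔI/Ī) = (6.9/97.05) ÷ (10800/60700) = 0.400.
0 < η < 1 ⇒ necessity.

0.400 (necessity)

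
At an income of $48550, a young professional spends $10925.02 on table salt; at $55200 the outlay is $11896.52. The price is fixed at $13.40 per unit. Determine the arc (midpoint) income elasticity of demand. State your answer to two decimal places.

With a constant price, Q₁ = 10925.02/13.40 = 815.300 and Q₂ = 11896.52/13.40 = 887.800 (equivalently, work directly with expenditure since P cancels).
Midpoint %ΔQ = (11896.52 − 10925.02)/11410.77 = 0.08514; midpoint %ΔI = (55200 − 48550)/51875 = 0.12819.
η = 0.08514 / 0.12819 = 0.66.

0.66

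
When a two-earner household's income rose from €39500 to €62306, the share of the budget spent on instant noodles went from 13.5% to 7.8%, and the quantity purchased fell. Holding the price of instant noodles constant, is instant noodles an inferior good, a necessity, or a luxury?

Quantity demanded falls as income rises, so η < 0.

inferior good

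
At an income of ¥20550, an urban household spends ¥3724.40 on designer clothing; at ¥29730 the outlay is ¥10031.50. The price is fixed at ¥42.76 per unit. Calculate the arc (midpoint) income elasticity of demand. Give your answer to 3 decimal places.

With a constant price, Q₁ = 3724.40/42.76 = 87.100 and Q₂ = 10031.50/42.76 = 234.600 (equivalently, work directly with expenditure since P cancels).
Midpoint %ΔQ = (10031.50 − 3724.40)/6877.95 = 0.91700; midpoint %ΔI = (29730 − 20550)/25140 = 0.36516.
η = 0.91700 / 0.36516 = 2.511.

2.511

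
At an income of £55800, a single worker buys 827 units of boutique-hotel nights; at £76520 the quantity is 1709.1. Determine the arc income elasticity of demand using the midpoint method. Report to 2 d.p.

ΔQ = 1709.1 − 827 = 882.1; midpoint Q̄ = (827 + 1709.1)/2 = 1268.05.
ΔI = 76520 − 55800 = 20720; midpoint Ī = (55800 + 76520)/2 = 66160.
η = (ΔQ/Q̄) ÷ (ΔI/Ī) = (882.1/1268.05) ÷ (20720/66160) = 2.22.

2.22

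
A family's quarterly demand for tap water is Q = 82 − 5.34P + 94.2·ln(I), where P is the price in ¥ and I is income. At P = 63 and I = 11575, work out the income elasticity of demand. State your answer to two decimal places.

0.15

At P = 63, I = 11575: Q = 626.972.
Holding P constant, ∂Q/∂I = 94.2/I = 0.00813823.
η_I = (∂Q/∂I)·(I/Q) = 0.00813823 × (11575/626.972) = 0.15.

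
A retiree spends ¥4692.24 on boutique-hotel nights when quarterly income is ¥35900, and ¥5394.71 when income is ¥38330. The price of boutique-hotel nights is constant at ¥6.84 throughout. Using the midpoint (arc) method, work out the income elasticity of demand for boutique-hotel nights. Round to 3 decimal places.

With a constant price, Q₁ = 4692.24/6.84 = 686.000 and Q₂ = 5394.71/6.84 = 788.700 (equivalently, work directly with expenditure since P cancels).
Midpoint %ΔQ = (5394.71 − 4692.24)/5043.48 = 0.13928; midpoint %ΔI = (38330 − 35900)/37115 = 0.06547.
η = 0.13928 / 0.06547 = 2.127.

2.127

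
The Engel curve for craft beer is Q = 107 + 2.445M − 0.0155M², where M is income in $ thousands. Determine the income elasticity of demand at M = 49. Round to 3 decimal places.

At M = 49: Q = 189.5895.
dQ/dM = 2.445 − 0.031M = 0.92600.
η = (dQ/dM)·(M/Q) = 0.92600 × (49/189.5895) = 0.239.

0.239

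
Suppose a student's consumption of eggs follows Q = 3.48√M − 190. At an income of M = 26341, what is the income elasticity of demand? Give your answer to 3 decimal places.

0.753

At M = 26341: Q = 374.801.
dQ/dM = 3.48/(2√M) = 0.0107209 at this income.
η = (dQ/dM)·(M/Q) = 0.0107209 × (26341/374.801) = 0.753.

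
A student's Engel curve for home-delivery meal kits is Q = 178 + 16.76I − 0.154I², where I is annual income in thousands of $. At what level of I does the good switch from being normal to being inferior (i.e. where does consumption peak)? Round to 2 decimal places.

dQ/dI = 16.76 − 0.308I.
The good is inferior where dQ/dI < 0. Setting dQ/dI = 0 gives I = 16.76 / 0.308 = 54.42.

54.42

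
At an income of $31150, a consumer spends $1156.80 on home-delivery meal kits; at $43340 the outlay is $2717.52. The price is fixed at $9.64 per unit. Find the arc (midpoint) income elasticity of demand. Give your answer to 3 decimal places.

With a constant price, Q₁ = 1156.80/9.64 = 120.000 and Q₂ = 2717.52/9.64 = 281.900 (equivalently, work directly with expenditure since P cancels).
Midpoint %ΔQ = (2717.52 − 1156.80)/1937.16 = 0.80567; midpoint %ΔI = (43340 − 31150)/37245 = 0.32729.
η = 0.80567 / 0.32729 = 2.462.

2.462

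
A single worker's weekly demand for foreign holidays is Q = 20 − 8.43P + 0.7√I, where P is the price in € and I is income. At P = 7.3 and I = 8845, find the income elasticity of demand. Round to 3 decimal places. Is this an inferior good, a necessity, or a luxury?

At P = 7.3, I = 8845: Q = 24.295.
Holding P constant, ∂Q/∂I = 0.7/(2√I) = 0.00372151.
η_I = (∂Q/∂I)·(I/Q) = 0.00372151 × (8845/24.295) = 1.355.
Since η > 1, this is a luxury.

1.355 (luxury)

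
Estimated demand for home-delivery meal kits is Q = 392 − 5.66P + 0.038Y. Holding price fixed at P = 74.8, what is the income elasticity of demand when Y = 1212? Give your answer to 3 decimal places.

At P = 74.8, Y = 1212: Q = 14.688.
Holding P constant, ∂Q/∂Y = 0.038.
η_Y = (∂Q/∂Y)·(Y/Q) = 0.038 × (1212/14.688) = 3.136.

3.136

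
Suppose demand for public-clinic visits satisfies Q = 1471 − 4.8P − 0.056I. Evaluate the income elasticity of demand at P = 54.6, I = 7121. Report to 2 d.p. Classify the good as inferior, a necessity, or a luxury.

-0.49 (inferior good)

At P = 54.6, I = 7121: Q = 810.144.
Holding P constant, ∂Q/∂I = −0.056.
η_I = (∂Q/∂I)·(I/Q) = -0.056 × (7121/810.144) = -0.49.
Since η < 0, this is an inferior good.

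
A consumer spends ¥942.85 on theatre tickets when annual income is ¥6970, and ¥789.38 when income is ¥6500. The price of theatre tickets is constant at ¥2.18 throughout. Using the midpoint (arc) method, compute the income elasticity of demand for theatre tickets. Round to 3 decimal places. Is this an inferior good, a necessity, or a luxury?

2.539 (luxury)

With a constant price, Q₁ = 942.85/2.18 = 432.500 and Q₂ = 789.38/2.18 = 362.101 (equivalently, work directly with expenditure since P cancels).
Midpoint %ΔQ = (789.38 − 942.85)/866.12 = -0.17719; midpoint %ΔI = (6500 − 6970)/6735 = -0.06978.
η = -0.17719 / -0.06978 = 2.539.
η > 1 ⇒ luxury.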